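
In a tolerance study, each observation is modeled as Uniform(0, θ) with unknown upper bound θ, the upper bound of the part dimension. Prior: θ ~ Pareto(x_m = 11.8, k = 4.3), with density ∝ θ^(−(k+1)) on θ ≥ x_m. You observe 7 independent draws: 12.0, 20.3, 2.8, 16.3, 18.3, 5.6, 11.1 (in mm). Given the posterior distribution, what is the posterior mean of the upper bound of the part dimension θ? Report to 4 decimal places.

A Pareto(scale x_m, shape k) prior on the upper bound θ of Uniform(0, θ) is conjugate: posterior is Pareto(max(x_m, max xᵢ), k + n).
Sample maximum = 20.3; prior scale x_m = 11.8 → posterior scale = max = 20.3.
Posterior shape = 4.3 + 7 = 11.3.
E[θ|data] = k·x_m/(k−1) = 11.3·20.3/10.3 = 22.2709.

22.2709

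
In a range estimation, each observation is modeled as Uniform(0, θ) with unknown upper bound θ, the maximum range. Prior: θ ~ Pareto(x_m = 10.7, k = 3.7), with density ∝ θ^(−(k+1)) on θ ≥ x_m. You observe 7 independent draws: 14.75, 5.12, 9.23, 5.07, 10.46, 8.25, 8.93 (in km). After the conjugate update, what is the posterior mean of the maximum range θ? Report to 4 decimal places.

16.2706

A Pareto(scale x_m, shape k) prior on the upper bound θ of Uniform(0, θ) is conjugate: posterior is Pareto(max(x_m, max xᵢ), k + n).
Sample maximum = 14.75; prior scale x_m = 10.7 → posterior scale = max = 14.75.
Posterior shape = 3.7 + 7 = 10.7.
E[θ|data] = k·x_m/(k−1) = 10.7·14.75/9.7 = 16.2706.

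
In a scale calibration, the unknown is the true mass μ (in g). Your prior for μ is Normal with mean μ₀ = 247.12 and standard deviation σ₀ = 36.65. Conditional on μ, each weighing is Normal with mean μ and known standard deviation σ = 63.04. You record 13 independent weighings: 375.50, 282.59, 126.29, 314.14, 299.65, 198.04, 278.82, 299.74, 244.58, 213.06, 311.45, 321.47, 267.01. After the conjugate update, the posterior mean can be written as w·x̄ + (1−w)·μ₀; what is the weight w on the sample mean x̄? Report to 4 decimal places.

For Normal data with known variance σ², a Normal(μ₀, σ₀²) prior on μ is conjugate. Posterior precision = 1/σ₀² + n/σ²; posterior mean is the precision-weighted average of μ₀ and x̄.
σ₀² = 36.65² = 1343.2225, σ² = 63.04² = 3974.0416. Prior precision 1/σ₀² = 1/1343.2225; data precision n/σ² = 13/3974.0416.
w = (n/σ²)/(1/σ₀² + n/σ²) = n·σ₀²/(σ² + n·σ₀²) = 13·1343.2225/(3974.0416 + 13·1343.2225) = 17461.8925/21435.9341 = 0.8146.

0.8146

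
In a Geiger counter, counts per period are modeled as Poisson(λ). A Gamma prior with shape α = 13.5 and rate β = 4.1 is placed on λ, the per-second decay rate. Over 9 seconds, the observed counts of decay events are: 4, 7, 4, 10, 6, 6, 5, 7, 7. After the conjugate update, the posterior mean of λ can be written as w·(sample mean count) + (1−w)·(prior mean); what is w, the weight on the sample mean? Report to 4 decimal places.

With a Gamma(shape α, rate β) prior, the Poisson likelihood is conjugate: the posterior is Gamma(α + ΣXᵢ, β + n).
Posterior mean = (α₀+S)/(β₀+n) = [n/(β₀+n)]·(S/n) + [β₀/(β₀+n)]·(α₀/β₀), so only n and β₀ enter the weight.
Weight on data w = n/(β₀+n) = 9/(4.1+9) = 9/13.1 = 0.6870.

0.6870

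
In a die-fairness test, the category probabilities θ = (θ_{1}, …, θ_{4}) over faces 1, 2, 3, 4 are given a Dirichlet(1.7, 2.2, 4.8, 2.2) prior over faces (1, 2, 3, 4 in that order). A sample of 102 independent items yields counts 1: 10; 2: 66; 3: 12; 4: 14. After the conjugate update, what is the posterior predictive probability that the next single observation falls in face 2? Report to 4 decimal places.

The Dirichlet prior is conjugate to the Multinomial likelihood: each posterior αⱼ = prior αⱼ + observed count nⱼ.
Posterior concentration: (11.7, 68.2, 16.8, 16.2), total = 112.9.
P(next = 2 | data) = α_{2}/Σα = 0.6041.

0.6041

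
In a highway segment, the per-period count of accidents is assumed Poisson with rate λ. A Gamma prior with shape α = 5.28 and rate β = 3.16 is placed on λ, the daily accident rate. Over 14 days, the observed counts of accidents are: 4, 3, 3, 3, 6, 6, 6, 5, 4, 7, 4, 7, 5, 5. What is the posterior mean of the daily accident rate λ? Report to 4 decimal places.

4.2704

With a Gamma(shape α, rate β) prior, the Poisson likelihood is conjugate: the posterior is Gamma(α + ΣXᵢ, β + n).
Sum of counts S = 68 over n = 14 days.
Posterior: Gamma(α+S, β+n) = Gamma(5.28+68, 3.16+14) = Gamma(73.28, 17.16).
Posterior mean = α/β = 73.28/17.16 = 4.2704.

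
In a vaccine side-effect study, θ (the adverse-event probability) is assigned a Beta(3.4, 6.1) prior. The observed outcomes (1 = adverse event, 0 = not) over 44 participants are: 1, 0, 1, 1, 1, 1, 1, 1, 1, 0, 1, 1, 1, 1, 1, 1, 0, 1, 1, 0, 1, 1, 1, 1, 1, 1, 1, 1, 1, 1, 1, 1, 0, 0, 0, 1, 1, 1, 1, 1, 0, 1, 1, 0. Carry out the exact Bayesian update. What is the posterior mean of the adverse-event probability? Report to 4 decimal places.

0.7178

The Beta prior is conjugate to a Binomial/Bernoulli likelihood; the update adds successes to α and failures to β.
Posterior: Beta(α+k, β+n−k) = Beta(3.4+35, 6.1+9) = Beta(38.4, 15.1).
Posterior mean = α/(α+β) = 38.4/53.5 = 0.7178.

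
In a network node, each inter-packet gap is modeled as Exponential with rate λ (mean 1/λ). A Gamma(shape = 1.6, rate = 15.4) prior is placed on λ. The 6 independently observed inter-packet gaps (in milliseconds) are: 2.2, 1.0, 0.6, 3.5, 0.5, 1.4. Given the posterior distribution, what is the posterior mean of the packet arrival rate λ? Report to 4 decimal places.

0.3089

With a Gamma(shape α, rate β) prior on the exponential rate λ, the posterior after n observations with total T = Σxᵢ is Gamma(α+n, β+T).
Sum of observations T = 9.2 milliseconds; n = 6.
Posterior: Gamma(1.6+6, 15.4+9.2) = Gamma(7.6, 24.6).
Posterior mean of λ = α/β = 7.6/24.6 = 0.3089.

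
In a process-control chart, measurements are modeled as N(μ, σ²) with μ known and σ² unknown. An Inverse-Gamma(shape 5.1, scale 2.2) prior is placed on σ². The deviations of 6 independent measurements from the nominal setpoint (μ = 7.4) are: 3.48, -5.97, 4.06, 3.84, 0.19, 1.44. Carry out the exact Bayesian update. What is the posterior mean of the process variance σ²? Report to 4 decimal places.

With known mean μ and an Inverse-Gamma(α, β) prior on σ², the Normal likelihood is conjugate: posterior is Inv-Gamma(α + n/2, β + Σ(xᵢ−μ)²/2).
Σ(xᵢ−μ)² = (3.48)² + (-5.97)² + (4.06)² + (3.84)² + (0.19)² + (1.44)² = 81.0902.
Posterior: Inv-Gamma(5.1 + 6/2, 2.2 + 81.0902/2) = Inv-Gamma(8.10, 42.74510).
E[σ²|data] = β/(α−1) = 42.74510/7.10 = 6.0204.

6.0204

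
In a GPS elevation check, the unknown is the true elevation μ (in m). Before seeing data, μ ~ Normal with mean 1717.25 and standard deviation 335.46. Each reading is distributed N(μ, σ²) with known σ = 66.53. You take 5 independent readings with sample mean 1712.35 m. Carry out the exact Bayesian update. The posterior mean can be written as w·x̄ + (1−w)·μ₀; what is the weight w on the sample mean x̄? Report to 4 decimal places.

For Normal data with known variance σ², a Normal(μ₀, σ₀²) prior on μ is conjugate. Posterior precision = 1/σ₀² + n/σ²; posterior mean is the precision-weighted average of μ₀ and x̄.
σ₀² = 335.46² = 112533.4116, σ² = 66.53² = 4426.2409. Prior precision 1/σ₀² = 1/112533.4116; data precision n/σ² = 5/4426.2409.
w = (n/σ²)/(1/σ₀² + n/σ²) = n·σ₀²/(σ² + n·σ₀²) = 5·112533.4116/(4426.2409 + 5·112533.4116) = 562667.058/567093.2989 = 0.9922.

0.9922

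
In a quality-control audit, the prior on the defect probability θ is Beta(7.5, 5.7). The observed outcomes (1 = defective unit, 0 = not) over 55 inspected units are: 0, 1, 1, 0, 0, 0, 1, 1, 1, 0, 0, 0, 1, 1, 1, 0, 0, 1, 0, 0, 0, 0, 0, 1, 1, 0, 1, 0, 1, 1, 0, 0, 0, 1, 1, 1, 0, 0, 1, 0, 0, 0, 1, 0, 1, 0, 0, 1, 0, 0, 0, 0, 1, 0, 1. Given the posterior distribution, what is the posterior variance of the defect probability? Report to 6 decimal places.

0.003572

The Beta prior is conjugate to a Binomial/Bernoulli likelihood; the update adds successes to α and failures to β.
Posterior: Beta(α+k, β+n−k) = Beta(7.5+23, 5.7+32) = Beta(30.5, 37.7).
Var = αβ/((α+β)²(α+β+1)) = 30.5·37.7/(68.2²·69.2) = 0.003572.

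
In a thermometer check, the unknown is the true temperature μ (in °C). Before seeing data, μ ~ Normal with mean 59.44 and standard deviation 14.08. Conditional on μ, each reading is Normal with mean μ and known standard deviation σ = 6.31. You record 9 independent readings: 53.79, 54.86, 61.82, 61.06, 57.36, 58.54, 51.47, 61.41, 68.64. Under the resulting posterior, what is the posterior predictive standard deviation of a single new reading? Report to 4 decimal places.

6.6441

For Normal data with known variance σ², a Normal(μ₀, σ₀²) prior on μ is conjugate. Posterior precision = 1/σ₀² + n/σ²; posterior mean is the precision-weighted average of μ₀ and x̄.
σ₀² = 14.08² = 198.2464, σ² = 6.31² = 39.8161; σ² + n·σ₀² = 39.8161 + 9·198.2464 = 1824.0337.
Posterior precision = 1/σ₀² + n/σ² = 1/198.2464 + 9/39.8161 = (σ² + n·σ₀²)/(σ₀²σ²) = 1824.0337/(198.2464·39.8161); posterior variance σₙ² = σ₀²σ²/(σ² + n·σ₀²) = 198.2464·39.8161/1824.0337 = 4.327441.
Predictive variance for one new observation = σₙ² + σ² = 198.2464·39.8161/1824.0337 + 39.8161 = σ²·(σ₀² + 1824.0337)/1824.0337 = 39.8161·2022.2801/1824.0337 = 44.143541; SD = √(39.8161·2022.2801/1824.0337) = 6.6441.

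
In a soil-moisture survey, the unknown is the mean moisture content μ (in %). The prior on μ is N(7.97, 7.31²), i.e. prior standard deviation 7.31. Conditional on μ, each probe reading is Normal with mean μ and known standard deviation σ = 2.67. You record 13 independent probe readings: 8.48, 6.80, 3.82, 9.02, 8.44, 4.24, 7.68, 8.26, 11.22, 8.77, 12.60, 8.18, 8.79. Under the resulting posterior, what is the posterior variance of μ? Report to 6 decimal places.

For Normal data with known variance σ², a Normal(μ₀, σ₀²) prior on μ is conjugate. Posterior precision = 1/σ₀² + n/σ²; posterior mean is the precision-weighted average of μ₀ and x̄.
σ₀² = 7.31² = 53.4361, σ² = 2.67² = 7.1289; σ² + n·σ₀² = 7.1289 + 13·53.4361 = 701.7982.
Posterior precision = 1/σ₀² + n/σ² = 1/53.4361 + 13/7.1289 = (σ² + n·σ₀²)/(σ₀²σ²) = 701.7982/(53.4361·7.1289); posterior variance σₙ² = σ₀²σ²/(σ² + n·σ₀²) = 53.4361·7.1289/701.7982 = 0.542806.

0.542806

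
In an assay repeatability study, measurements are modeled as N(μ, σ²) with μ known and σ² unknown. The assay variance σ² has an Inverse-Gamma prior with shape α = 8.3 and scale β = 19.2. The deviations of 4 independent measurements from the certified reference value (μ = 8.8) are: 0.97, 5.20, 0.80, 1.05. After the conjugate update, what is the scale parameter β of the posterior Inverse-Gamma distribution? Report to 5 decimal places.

With known mean μ and an Inverse-Gamma(α, β) prior on σ², the Normal likelihood is conjugate: posterior is Inv-Gamma(α + n/2, β + Σ(xᵢ−μ)²/2).
Σ(xᵢ−μ)² = (0.97)² + (5.20)² + (0.80)² + (1.05)² = 29.7234.
Posterior: Inv-Gamma(8.3 + 4/2, 19.2 + 29.7234/2) = Inv-Gamma(10.30, 34.06170).
Posterior β = 34.06170.

34.06170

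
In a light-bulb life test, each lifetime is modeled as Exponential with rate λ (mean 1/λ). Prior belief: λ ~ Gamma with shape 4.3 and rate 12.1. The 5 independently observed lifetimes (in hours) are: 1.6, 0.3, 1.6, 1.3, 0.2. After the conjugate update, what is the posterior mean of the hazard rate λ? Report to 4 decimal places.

0.5439

With a Gamma(shape α, rate β) prior on the exponential rate λ, the posterior after n observations with total T = Σxᵢ is Gamma(α+n, β+T).
Sum of observations T = 5.0 hours; n = 5.
Posterior: Gamma(4.3+5, 12.1+5.0) = Gamma(9.3, 17.1).
Posterior mean of λ = α/β = 9.3/17.1 = 0.5439.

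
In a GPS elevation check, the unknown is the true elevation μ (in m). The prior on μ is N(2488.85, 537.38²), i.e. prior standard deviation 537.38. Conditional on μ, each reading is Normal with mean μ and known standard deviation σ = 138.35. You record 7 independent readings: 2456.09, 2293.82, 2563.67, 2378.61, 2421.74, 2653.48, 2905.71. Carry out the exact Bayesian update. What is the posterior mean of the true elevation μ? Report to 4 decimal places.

For Normal data with known variance σ², a Normal(μ₀, σ₀²) prior on μ is conjugate. Posterior precision = 1/σ₀² + n/σ²; posterior mean is the precision-weighted average of μ₀ and x̄.
Σxᵢ = 2456.09 + 2293.82 + 2563.67 + 2378.61 + 2421.74 + 2653.48 + 2905.71 = 17673.12, so n·x̄ = 17673.12.
σ₀² = 537.38² = 288777.2644, σ² = 138.35² = 19140.7225; σ² + n·σ₀² = 19140.7225 + 7·288777.2644 = 2040581.5733.
Posterior mean = (μ₀/σ₀² + n·x̄/σ²)/(1/σ₀² + n/σ²) = (σ²·μ₀ + σ₀²·n·x̄)/(σ² + n·σ₀²) = (19140.7225·2488.85 + 288777.2644·17673.12)/2040581.5733 = 5151233634.207053/2040581.5733 = 2524.3949.

2524.3949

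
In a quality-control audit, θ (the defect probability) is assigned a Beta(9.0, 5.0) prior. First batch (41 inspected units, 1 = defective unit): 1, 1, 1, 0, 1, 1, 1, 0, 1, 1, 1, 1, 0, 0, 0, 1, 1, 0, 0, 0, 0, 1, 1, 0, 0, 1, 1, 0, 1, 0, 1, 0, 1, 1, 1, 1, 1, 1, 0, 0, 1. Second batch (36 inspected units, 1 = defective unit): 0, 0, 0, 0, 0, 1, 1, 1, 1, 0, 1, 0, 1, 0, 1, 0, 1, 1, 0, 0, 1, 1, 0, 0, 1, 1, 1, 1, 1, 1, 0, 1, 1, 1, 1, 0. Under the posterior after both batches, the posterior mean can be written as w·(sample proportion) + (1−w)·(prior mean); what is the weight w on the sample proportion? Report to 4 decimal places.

The Beta prior is conjugate to a Binomial/Bernoulli likelihood; the update adds successes to α and failures to β.
Total number of inspected units: n = 41 + 36 = 77.
Posterior mean = (α₀+k)/(α₀+β₀+n) = [n/(α₀+β₀+n)]·(k/n) + [(α₀+β₀)/(α₀+β₀+n)]·α₀/(α₀+β₀), so only n and the prior enter the weight.
The weight on the data is w = n/(α₀+β₀+n) = 77/(9.0+5.0+77) = 77/91.0 = 0.8462.

0.8462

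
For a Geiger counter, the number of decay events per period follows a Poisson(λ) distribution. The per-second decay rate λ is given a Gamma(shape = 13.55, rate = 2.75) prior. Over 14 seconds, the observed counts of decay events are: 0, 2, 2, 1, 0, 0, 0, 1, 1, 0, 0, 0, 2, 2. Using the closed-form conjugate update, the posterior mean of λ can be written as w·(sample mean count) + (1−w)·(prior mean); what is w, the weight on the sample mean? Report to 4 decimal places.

0.8358

With a Gamma(shape α, rate β) prior, the Poisson likelihood is conjugate: the posterior is Gamma(α + ΣXᵢ, β + n).
Posterior mean = (α₀+S)/(β₀+n) = [n/(β₀+n)]·(S/n) + [β₀/(β₀+n)]·(α₀/β₀), so only n and β₀ enter the weight.
Weight on data w = n/(β₀+n) = 14/(2.75+14) = 14/16.75 = 0.8358.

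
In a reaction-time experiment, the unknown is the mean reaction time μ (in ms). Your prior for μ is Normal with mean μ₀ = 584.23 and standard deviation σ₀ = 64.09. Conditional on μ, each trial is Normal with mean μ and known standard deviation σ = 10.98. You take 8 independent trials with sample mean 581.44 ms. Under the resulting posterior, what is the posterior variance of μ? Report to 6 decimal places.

15.014962

For Normal data with known variance σ², a Normal(μ₀, σ₀²) prior on μ is conjugate. Posterior precision = 1/σ₀² + n/σ²; posterior mean is the precision-weighted average of μ₀ and x̄.
σ₀² = 64.09² = 4107.5281, σ² = 10.98² = 120.5604; σ² + n·σ₀² = 120.5604 + 8·4107.5281 = 32980.7852.
Posterior precision = 1/σ₀² + n/σ² = 1/4107.5281 + 8/120.5604 = (σ² + n·σ₀²)/(σ₀²σ²) = 32980.7852/(4107.5281·120.5604); posterior variance σₙ² = σ₀²σ²/(σ² + n·σ₀²) = 4107.5281·120.5604/32980.7852 = 15.014962.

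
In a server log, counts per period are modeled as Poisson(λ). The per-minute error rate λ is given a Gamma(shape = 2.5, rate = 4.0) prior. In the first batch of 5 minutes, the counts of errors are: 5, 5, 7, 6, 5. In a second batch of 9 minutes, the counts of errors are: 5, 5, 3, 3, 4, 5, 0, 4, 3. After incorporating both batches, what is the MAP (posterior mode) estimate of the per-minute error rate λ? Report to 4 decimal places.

3.4167

With a Gamma(shape α, rate β) prior, the Poisson likelihood is conjugate: the posterior is Gamma(α + ΣXᵢ, β + n).
Batch 1: sum of counts S = 28 over n = 5 minutes.
After batch 1: Gamma(α+S, β+n) = Gamma(2.5+28, 4.0+5) = Gamma(30.5, 9.0).
Batch 2: sum of counts S = 32 over n = 9 minutes.
After batch 2: Gamma(α+S, β+n) = Gamma(30.5+32, 9.0+9) = Gamma(62.5, 18.0).
Mode of Gamma(α,β) for α≥1 is (α−1)/β = 61.5/18.0 = 3.4167.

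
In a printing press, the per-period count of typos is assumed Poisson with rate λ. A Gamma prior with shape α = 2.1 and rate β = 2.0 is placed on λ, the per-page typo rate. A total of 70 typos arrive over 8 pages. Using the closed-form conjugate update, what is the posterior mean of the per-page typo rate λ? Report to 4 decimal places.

With a Gamma(shape α, rate β) prior, the Poisson likelihood is conjugate: the posterior is Gamma(α + ΣXᵢ, β + n).
Posterior: Gamma(α+S, β+n) = Gamma(2.1+70, 2.0+8) = Gamma(72.1, 10.0).
Posterior mean = α/β = 72.1/10.0 = 7.2100.

7.2100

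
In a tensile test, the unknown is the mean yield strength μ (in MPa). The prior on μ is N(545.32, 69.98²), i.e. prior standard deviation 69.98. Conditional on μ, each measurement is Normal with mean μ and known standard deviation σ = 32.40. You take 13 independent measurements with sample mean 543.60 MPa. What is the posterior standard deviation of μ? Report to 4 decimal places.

8.9130

For Normal data with known variance σ², a Normal(μ₀, σ₀²) prior on μ is conjugate. Posterior precision = 1/σ₀² + n/σ²; posterior mean is the precision-weighted average of μ₀ and x̄.
σ₀² = 69.98² = 4897.2004, σ² = 32.40² = 1049.76; σ² + n·σ₀² = 1049.76 + 13·4897.2004 = 64713.3652.
Posterior precision = 1/σ₀² + n/σ² = 1/4897.2004 + 13/1049.76 = (σ² + n·σ₀²)/(σ₀²σ²) = 64713.3652/(4897.2004·1049.76); posterior variance σₙ² = σ₀²σ²/(σ² + n·σ₀²) = 4897.2004·1049.76/64713.3652 = 79.440855.
Posterior SD = √σₙ² = √(4897.2004·1049.76/64713.3652) = 8.9130.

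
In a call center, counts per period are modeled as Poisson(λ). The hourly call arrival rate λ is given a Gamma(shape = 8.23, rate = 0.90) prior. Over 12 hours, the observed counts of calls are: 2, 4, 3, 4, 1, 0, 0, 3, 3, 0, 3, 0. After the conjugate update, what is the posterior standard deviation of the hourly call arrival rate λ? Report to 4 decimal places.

0.4332

With a Gamma(shape α, rate β) prior, the Poisson likelihood is conjugate: the posterior is Gamma(α + ΣXᵢ, β + n).
Sum of counts S = 23 over n = 12 hours.
Posterior: Gamma(α+S, β+n) = Gamma(8.23+23, 0.90+12) = Gamma(31.23, 12.90).
SD = √α/β = √31.23/12.90 = 0.4332.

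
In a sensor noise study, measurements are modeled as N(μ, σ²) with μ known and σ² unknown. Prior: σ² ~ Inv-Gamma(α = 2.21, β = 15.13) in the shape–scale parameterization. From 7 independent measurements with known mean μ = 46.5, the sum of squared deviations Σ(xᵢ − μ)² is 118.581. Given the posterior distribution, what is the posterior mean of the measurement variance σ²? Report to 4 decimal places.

With known mean μ and an Inverse-Gamma(α, β) prior on σ², the Normal likelihood is conjugate: posterior is Inv-Gamma(α + n/2, β + Σ(xᵢ−μ)²/2).
Posterior: Inv-Gamma(2.21 + 7/2, 15.13 + 118.581/2) = Inv-Gamma(5.71, 74.4205).
E[σ²|data] = β/(α−1) = 74.4205/4.71 = 15.8005.

15.8005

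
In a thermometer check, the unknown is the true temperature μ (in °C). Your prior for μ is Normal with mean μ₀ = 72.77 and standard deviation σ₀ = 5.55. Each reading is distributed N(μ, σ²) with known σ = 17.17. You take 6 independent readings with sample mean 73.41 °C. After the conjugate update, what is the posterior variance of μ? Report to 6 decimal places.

For Normal data with known variance σ², a Normal(μ₀, σ₀²) prior on μ is conjugate. Posterior precision = 1/σ₀² + n/σ²; posterior mean is the precision-weighted average of μ₀ and x̄.
σ₀² = 5.55² = 30.8025, σ² = 17.17² = 294.8089; σ² + n·σ₀² = 294.8089 + 6·30.8025 = 479.6239.
Posterior precision = 1/σ₀² + n/σ² = 1/30.8025 + 6/294.8089 = (σ² + n·σ₀²)/(σ₀²σ²) = 479.6239/(30.8025·294.8089); posterior variance σₙ² = σ₀²σ²/(σ² + n·σ₀²) = 30.8025·294.8089/479.6239 = 18.933275.

18.933275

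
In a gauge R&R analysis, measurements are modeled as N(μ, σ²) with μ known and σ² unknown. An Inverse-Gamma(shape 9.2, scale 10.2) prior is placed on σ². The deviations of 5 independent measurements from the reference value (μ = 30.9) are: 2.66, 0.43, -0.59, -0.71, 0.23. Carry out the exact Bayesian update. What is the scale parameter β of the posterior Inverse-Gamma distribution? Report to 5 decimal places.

14.28280

With known mean μ and an Inverse-Gamma(α, β) prior on σ², the Normal likelihood is conjugate: posterior is Inv-Gamma(α + n/2, β + Σ(xᵢ−μ)²/2).
Σ(xᵢ−μ)² = (2.66)² + (0.43)² + (-0.59)² + (-0.71)² + (0.23)² = 8.1656.
Posterior: Inv-Gamma(9.2 + 5/2, 10.2 + 8.1656/2) = Inv-Gamma(11.70, 14.28280).
Posterior β = 14.28280.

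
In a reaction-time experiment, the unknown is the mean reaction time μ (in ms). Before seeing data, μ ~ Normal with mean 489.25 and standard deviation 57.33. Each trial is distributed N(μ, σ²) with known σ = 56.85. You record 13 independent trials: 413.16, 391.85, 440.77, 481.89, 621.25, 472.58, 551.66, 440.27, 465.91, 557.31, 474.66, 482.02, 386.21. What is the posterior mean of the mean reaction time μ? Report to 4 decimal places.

For Normal data with known variance σ², a Normal(μ₀, σ₀²) prior on μ is conjugate. Posterior precision = 1/σ₀² + n/σ²; posterior mean is the precision-weighted average of μ₀ and x̄.
Σxᵢ = 413.16 + 391.85 + 440.77 + 481.89 + 621.25 + 472.58 + 551.66 + 440.27 + 465.91 + 557.31 + 474.66 + 482.02 + 386.21 = 6179.54, so n·x̄ = 6179.54.
σ₀² = 57.33² = 3286.7289, σ² = 56.85² = 3231.9225; σ² + n·σ₀² = 3231.9225 + 13·3286.7289 = 45959.3982.
Posterior mean = (μ₀/σ₀² + n·x̄/σ²)/(1/σ₀² + n/σ²) = (σ²·μ₀ + σ₀²·n·x̄)/(σ² + n·σ₀²) = (3231.9225·489.25 + 3286.7289·6179.54)/45959.3982 = 21891690.789831/45959.3982 = 476.3268.

476.3268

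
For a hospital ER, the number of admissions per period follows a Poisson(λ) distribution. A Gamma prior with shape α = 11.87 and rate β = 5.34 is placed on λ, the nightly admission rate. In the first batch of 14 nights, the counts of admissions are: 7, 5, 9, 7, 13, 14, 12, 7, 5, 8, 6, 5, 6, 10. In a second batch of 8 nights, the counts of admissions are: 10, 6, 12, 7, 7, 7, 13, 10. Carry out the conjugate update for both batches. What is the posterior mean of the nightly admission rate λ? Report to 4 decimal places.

With a Gamma(shape α, rate β) prior, the Poisson likelihood is conjugate: the posterior is Gamma(α + ΣXᵢ, β + n).
Batch 1: sum of counts S = 114 over n = 14 nights.
After batch 1: Gamma(α+S, β+n) = Gamma(11.87+114, 5.34+14) = Gamma(125.87, 19.34).
Batch 2: sum of counts S = 72 over n = 8 nights.
After batch 2: Gamma(α+S, β+n) = Gamma(125.87+72, 19.34+8) = Gamma(197.87, 27.34).
Posterior mean = α/β = 197.87/27.34 = 7.2374.

7.2374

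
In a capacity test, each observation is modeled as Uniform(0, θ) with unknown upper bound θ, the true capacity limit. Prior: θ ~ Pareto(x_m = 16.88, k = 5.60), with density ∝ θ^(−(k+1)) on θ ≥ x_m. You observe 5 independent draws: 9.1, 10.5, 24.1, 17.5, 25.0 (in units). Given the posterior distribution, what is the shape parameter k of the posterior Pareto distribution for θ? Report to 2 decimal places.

A Pareto(scale x_m, shape k) prior on the upper bound θ of Uniform(0, θ) is conjugate: posterior is Pareto(max(x_m, max xᵢ), k + n).
Sample maximum = 25.0; prior scale x_m = 16.88 → posterior scale = max = 25.00.
Posterior shape = 5.60 + 5 = 10.60.
Posterior shape k = 10.60.

10.60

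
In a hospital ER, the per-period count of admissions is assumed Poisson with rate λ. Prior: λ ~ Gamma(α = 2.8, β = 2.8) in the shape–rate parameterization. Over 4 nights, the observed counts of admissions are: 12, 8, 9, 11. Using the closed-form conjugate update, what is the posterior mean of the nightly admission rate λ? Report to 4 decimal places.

With a Gamma(shape α, rate β) prior, the Poisson likelihood is conjugate: the posterior is Gamma(α + ΣXᵢ, β + n).
Sum of counts S = 40 over n = 4 nights.
Posterior: Gamma(α+S, β+n) = Gamma(2.8+40, 2.8+4) = Gamma(42.8, 6.8).
Posterior mean = α/β = 42.8/6.8 = 6.2941.

6.2941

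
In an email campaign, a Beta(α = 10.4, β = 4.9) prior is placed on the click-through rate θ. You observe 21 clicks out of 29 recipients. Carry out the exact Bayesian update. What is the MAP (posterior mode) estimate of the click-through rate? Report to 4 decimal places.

The Beta prior is conjugate to a Binomial/Bernoulli likelihood; the update adds successes to α and failures to β.
Posterior: Beta(α+k, β+n−k) = Beta(10.4+21, 4.9+8) = Beta(31.4, 12.9).
Mode of Beta(a,b) for a,b>1 is (a−1)/(a+b−2) = 30.4/42.3 = 0.7187.

0.7187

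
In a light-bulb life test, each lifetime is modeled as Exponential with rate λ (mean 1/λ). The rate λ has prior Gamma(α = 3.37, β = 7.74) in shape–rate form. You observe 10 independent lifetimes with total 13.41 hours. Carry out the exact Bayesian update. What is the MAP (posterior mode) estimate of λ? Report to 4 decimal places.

With a Gamma(shape α, rate β) prior on the exponential rate λ, the posterior after n observations with total T = Σxᵢ is Gamma(α+n, β+T).
Posterior: Gamma(3.37+10, 7.74+13.41) = Gamma(13.37, 21.15).
Mode = (α−1)/β = 0.5849.

0.5849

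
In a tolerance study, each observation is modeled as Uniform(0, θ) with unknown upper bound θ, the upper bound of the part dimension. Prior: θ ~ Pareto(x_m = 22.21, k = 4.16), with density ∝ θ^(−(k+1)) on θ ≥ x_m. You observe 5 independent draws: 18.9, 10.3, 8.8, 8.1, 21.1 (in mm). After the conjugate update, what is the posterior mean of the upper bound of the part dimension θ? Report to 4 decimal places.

24.9318

A Pareto(scale x_m, shape k) prior on the upper bound θ of Uniform(0, θ) is conjugate: posterior is Pareto(max(x_m, max xᵢ), k + n).
Sample maximum = 21.1; prior scale x_m = 22.21 → posterior scale = max = 22.21.
Posterior shape = 4.16 + 5 = 9.16.
E[θ|data] = k·x_m/(k−1) = 9.16·22.21/8.16 = 24.9318.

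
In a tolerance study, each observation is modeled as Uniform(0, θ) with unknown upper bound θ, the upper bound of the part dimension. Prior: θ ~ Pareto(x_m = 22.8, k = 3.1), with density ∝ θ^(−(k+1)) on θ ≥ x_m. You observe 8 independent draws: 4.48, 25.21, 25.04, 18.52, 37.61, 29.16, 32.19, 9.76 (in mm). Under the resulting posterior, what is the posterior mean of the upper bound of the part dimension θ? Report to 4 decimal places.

41.3338

A Pareto(scale x_m, shape k) prior on the upper bound θ of Uniform(0, θ) is conjugate: posterior is Pareto(max(x_m, max xᵢ), k + n).
Sample maximum = 37.61; prior scale x_m = 22.8 → posterior scale = max = 37.61.
Posterior shape = 3.1 + 8 = 11.1.
E[θ|data] = k·x_m/(k−1) = 11.1·37.61/10.1 = 41.3338.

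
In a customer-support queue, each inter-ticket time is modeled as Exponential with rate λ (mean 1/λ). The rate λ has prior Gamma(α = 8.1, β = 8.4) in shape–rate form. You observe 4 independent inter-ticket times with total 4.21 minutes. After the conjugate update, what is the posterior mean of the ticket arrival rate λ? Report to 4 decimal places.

0.9596

With a Gamma(shape α, rate β) prior on the exponential rate λ, the posterior after n observations with total T = Σxᵢ is Gamma(α+n, β+T).
Posterior: Gamma(8.1+4, 8.4+4.21) = Gamma(12.1, 12.61).
Posterior mean of λ = α/β = 12.1/12.61 = 0.9596.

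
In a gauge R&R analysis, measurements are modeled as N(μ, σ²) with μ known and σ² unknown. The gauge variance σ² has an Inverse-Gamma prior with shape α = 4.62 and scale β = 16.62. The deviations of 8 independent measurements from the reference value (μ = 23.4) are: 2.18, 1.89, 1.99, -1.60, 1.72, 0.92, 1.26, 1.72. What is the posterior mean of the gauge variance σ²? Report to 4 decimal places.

With known mean μ and an Inverse-Gamma(α, β) prior on σ², the Normal likelihood is conjugate: posterior is Inv-Gamma(α + n/2, β + Σ(xᵢ−μ)²/2).
Σ(xᵢ−μ)² = (2.18)² + (1.89)² + (1.99)² + (-1.60)² + (1.72)² + (0.92)² + (1.26)² + (1.72)² = 23.1954.
Posterior: Inv-Gamma(4.62 + 8/2, 16.62 + 23.1954/2) = Inv-Gamma(8.62, 28.21770).
E[σ²|data] = β/(α−1) = 28.21770/7.62 = 3.7031.

3.7031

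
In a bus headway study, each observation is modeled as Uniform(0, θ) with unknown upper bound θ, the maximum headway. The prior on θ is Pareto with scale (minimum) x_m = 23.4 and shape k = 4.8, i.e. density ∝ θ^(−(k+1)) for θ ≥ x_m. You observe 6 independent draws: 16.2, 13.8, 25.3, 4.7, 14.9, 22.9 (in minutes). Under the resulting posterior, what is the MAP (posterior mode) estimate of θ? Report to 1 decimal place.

25.3

A Pareto(scale x_m, shape k) prior on the upper bound θ of Uniform(0, θ) is conjugate: posterior is Pareto(max(x_m, max xᵢ), k + n).
Sample maximum = 25.3; prior scale x_m = 23.4 → posterior scale = max = 25.3.
Posterior shape = 4.8 + 6 = 10.8.
The Pareto density is decreasing on [x_m, ∞), so the mode is x_m = 25.3.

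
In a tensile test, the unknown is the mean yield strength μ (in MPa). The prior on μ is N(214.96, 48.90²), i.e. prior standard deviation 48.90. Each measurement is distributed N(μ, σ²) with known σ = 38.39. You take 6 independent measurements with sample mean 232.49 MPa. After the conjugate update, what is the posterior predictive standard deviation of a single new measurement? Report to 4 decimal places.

41.1891

For Normal data with known variance σ², a Normal(μ₀, σ₀²) prior on μ is conjugate. Posterior precision = 1/σ₀² + n/σ²; posterior mean is the precision-weighted average of μ₀ and x̄.
σ₀² = 48.90² = 2391.21, σ² = 38.39² = 1473.7921; σ² + n·σ₀² = 1473.7921 + 6·2391.21 = 15821.0521.
Posterior precision = 1/σ₀² + n/σ² = 1/2391.21 + 6/1473.7921 = (σ² + n·σ₀²)/(σ₀²σ²) = 15821.0521/(2391.21·1473.7921); posterior variance σₙ² = σ₀²σ²/(σ² + n·σ₀²) = 2391.21·1473.7921/15821.0521 = 222.750446.
Predictive variance for one new observation = σₙ² + σ² = 2391.21·1473.7921/15821.0521 + 1473.7921 = σ²·(σ₀² + 15821.0521)/15821.0521 = 1473.7921·18212.2621/15821.0521 = 1696.542546; SD = √(1473.7921·18212.2621/15821.0521) = 41.1891.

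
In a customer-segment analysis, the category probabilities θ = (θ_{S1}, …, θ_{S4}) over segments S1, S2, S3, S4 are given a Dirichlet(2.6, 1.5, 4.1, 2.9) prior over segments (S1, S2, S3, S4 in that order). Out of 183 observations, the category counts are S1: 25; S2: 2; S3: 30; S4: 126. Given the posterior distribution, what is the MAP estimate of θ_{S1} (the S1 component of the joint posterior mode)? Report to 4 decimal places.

The Dirichlet prior is conjugate to the Multinomial likelihood: each posterior αⱼ = prior αⱼ + observed count nⱼ.
Posterior concentration: (27.6, 3.5, 34.1, 128.9), total = 194.1.
Joint mode component: (α_{S1}−1)/(Σα−K) = 26.6/190.1 = 0.1399.

0.1399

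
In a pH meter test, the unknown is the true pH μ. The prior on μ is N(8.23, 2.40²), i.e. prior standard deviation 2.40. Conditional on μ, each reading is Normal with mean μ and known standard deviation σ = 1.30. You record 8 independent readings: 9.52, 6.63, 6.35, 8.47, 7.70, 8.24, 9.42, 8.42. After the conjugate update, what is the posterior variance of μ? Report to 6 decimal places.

0.203776

For Normal data with known variance σ², a Normal(μ₀, σ₀²) prior on μ is conjugate. Posterior precision = 1/σ₀² + n/σ²; posterior mean is the precision-weighted average of μ₀ and x̄.
σ₀² = 2.40² = 5.76, σ² = 1.30² = 1.69; σ² + n·σ₀² = 1.69 + 8·5.76 = 47.77.
Posterior precision = 1/σ₀² + n/σ² = 1/5.76 + 8/1.69 = (σ² + n·σ₀²)/(σ₀²σ²) = 47.77/(5.76·1.69); posterior variance σₙ² = σ₀²σ²/(σ² + n·σ₀²) = 5.76·1.69/47.77 = 0.203776.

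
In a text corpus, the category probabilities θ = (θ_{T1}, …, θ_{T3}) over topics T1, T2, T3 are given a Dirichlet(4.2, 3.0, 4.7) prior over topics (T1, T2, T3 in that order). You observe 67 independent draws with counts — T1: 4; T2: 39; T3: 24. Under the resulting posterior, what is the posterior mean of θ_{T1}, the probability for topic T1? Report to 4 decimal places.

0.1039

The Dirichlet prior is conjugate to the Multinomial likelihood: each posterior αⱼ = prior αⱼ + observed count nⱼ.
Posterior concentration: (8.2, 42.0, 28.7), total = 78.9.
E[θ_{T1}|data] = α_{T1}/Σα = 8.2/78.9 = 0.1039.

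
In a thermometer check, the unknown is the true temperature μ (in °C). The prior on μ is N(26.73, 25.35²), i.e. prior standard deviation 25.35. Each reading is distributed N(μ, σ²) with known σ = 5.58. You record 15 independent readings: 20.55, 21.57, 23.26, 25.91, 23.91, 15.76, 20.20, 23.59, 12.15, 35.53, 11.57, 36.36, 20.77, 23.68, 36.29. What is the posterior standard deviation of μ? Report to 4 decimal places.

1.4384

For Normal data with known variance σ², a Normal(μ₀, σ₀²) prior on μ is conjugate. Posterior precision = 1/σ₀² + n/σ²; posterior mean is the precision-weighted average of μ₀ and x̄.
σ₀² = 25.35² = 642.6225, σ² = 5.58² = 31.1364; σ² + n·σ₀² = 31.1364 + 15·642.6225 = 9670.4739.
Posterior precision = 1/σ₀² + n/σ² = 1/642.6225 + 15/31.1364 = (σ² + n·σ₀²)/(σ₀²σ²) = 9670.4739/(642.6225·31.1364); posterior variance σₙ² = σ₀²σ²/(σ² + n·σ₀²) = 642.6225·31.1364/9670.4739 = 2.069077.
Posterior SD = √σₙ² = √(642.6225·31.1364/9670.4739) = 1.4384.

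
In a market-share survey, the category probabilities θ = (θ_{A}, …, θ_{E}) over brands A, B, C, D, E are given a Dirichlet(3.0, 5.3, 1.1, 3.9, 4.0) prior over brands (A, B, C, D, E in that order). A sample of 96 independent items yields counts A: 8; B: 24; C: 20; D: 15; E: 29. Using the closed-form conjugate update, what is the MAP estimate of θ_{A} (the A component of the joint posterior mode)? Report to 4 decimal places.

0.0923

The Dirichlet prior is conjugate to the Multinomial likelihood: each posterior αⱼ = prior αⱼ + observed count nⱼ.
Posterior concentration: (11.0, 29.3, 21.1, 18.9, 33.0), total = 113.3.
Joint mode component: (α_{A}−1)/(Σα−K) = 10.0/108.3 = 0.0923.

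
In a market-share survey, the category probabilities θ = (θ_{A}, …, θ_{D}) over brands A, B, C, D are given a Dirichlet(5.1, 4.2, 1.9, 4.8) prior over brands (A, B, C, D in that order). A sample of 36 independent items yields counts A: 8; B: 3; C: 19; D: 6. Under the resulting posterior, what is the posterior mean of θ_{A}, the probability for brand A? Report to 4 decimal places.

0.2519

The Dirichlet prior is conjugate to the Multinomial likelihood: each posterior αⱼ = prior αⱼ + observed count nⱼ.
Posterior concentration: (13.1, 7.2, 20.9, 10.8), total = 52.0.
E[θ_{A}|data] = α_{A}/Σα = 13.1/52.0 = 0.2519.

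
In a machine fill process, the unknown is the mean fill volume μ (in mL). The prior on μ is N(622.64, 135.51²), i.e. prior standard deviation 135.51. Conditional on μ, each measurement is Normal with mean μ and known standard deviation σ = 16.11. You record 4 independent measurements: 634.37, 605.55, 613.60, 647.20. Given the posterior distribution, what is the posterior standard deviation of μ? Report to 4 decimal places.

For Normal data with known variance σ², a Normal(μ₀, σ₀²) prior on μ is conjugate. Posterior precision = 1/σ₀² + n/σ²; posterior mean is the precision-weighted average of μ₀ and x̄.
σ₀² = 135.51² = 18362.9601, σ² = 16.11² = 259.5321; σ² + n·σ₀² = 259.5321 + 4·18362.9601 = 73711.3725.
Posterior precision = 1/σ₀² + n/σ² = 1/18362.9601 + 4/259.5321 = (σ² + n·σ₀²)/(σ₀²σ²) = 73711.3725/(18362.9601·259.5321); posterior variance σₙ² = σ₀²σ²/(σ² + n·σ₀²) = 18362.9601·259.5321/73711.3725 = 64.654577.
Posterior SD = √σₙ² = √(18362.9601·259.5321/73711.3725) = 8.0408.

8.0408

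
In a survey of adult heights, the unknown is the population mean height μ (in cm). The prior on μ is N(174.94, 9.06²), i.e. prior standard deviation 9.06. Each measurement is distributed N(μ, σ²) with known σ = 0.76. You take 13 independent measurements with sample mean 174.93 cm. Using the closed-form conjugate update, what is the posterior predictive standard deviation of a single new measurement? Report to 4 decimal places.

0.7887

For Normal data with known variance σ², a Normal(μ₀, σ₀²) prior on μ is conjugate. Posterior precision = 1/σ₀² + n/σ²; posterior mean is the precision-weighted average of μ₀ and x̄.
σ₀² = 9.06² = 82.0836, σ² = 0.76² = 0.5776; σ² + n·σ₀² = 0.5776 + 13·82.0836 = 1067.6644.
Posterior precision = 1/σ₀² + n/σ² = 1/82.0836 + 13/0.5776 = (σ² + n·σ₀²)/(σ₀²σ²) = 1067.6644/(82.0836·0.5776); posterior variance σₙ² = σ₀²σ²/(σ² + n·σ₀²) = 82.0836·0.5776/1067.6644 = 0.044407.
Predictive variance for one new observation = σₙ² + σ² = 82.0836·0.5776/1067.6644 + 0.5776 = σ²·(σ₀² + 1067.6644)/1067.6644 = 0.5776·1149.748/1067.6644 = 0.622007; SD = √(0.5776·1149.748/1067.6644) = 0.7887.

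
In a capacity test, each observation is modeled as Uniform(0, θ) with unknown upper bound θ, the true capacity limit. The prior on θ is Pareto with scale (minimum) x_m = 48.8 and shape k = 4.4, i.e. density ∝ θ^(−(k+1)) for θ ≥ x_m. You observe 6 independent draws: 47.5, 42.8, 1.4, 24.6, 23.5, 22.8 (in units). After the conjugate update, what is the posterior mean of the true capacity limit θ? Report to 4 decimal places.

53.9915

A Pareto(scale x_m, shape k) prior on the upper bound θ of Uniform(0, θ) is conjugate: posterior is Pareto(max(x_m, max xᵢ), k + n).
Sample maximum = 47.5; prior scale x_m = 48.8 → posterior scale = max = 48.8.
Posterior shape = 4.4 + 6 = 10.4.
E[θ|data] = k·x_m/(k−1) = 10.4·48.8/9.4 = 53.9915.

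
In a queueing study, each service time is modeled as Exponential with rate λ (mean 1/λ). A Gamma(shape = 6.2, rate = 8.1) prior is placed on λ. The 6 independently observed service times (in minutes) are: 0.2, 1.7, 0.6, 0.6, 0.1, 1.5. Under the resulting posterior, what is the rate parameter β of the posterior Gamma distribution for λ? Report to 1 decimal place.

With a Gamma(shape α, rate β) prior on the exponential rate λ, the posterior after n observations with total T = Σxᵢ is Gamma(α+n, β+T).
Sum of observations T = 4.7 minutes; n = 6.
Posterior: Gamma(6.2+6, 8.1+4.7) = Gamma(12.2, 12.8).
Posterior β = 12.8.

12.8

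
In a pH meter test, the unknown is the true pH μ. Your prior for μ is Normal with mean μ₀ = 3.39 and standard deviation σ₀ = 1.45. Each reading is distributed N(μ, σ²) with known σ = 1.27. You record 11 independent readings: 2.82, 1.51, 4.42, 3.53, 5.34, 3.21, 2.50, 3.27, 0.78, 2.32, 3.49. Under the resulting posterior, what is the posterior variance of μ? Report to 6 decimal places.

For Normal data with known variance σ², a Normal(μ₀, σ₀²) prior on μ is conjugate. Posterior precision = 1/σ₀² + n/σ²; posterior mean is the precision-weighted average of μ₀ and x̄.
σ₀² = 1.45² = 2.1025, σ² = 1.27² = 1.6129; σ² + n·σ₀² = 1.6129 + 11·2.1025 = 24.7404.
Posterior precision = 1/σ₀² + n/σ² = 1/2.1025 + 11/1.6129 = (σ² + n·σ₀²)/(σ₀²σ²) = 24.7404/(2.1025·1.6129); posterior variance σₙ² = σ₀²σ²/(σ² + n·σ₀²) = 2.1025·1.6129/24.7404 = 0.137068.

0.137068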